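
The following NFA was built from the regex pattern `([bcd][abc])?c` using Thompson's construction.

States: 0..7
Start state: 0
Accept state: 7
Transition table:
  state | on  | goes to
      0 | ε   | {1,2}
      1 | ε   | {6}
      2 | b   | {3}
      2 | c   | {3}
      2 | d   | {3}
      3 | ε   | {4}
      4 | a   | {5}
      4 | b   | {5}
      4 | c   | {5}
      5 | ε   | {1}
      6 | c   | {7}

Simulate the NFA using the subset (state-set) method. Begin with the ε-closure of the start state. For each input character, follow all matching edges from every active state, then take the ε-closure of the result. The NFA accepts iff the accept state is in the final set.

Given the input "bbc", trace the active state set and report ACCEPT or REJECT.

Answer: ACCEPT

Derivation:
start: ε-closure({0}) = {0,1,2,6}
'b' @ 1: {3,4}
'b' @ 2: {1,5,6}
'c' @ 3: {7}  [accepting]
end set {7} — state 7 in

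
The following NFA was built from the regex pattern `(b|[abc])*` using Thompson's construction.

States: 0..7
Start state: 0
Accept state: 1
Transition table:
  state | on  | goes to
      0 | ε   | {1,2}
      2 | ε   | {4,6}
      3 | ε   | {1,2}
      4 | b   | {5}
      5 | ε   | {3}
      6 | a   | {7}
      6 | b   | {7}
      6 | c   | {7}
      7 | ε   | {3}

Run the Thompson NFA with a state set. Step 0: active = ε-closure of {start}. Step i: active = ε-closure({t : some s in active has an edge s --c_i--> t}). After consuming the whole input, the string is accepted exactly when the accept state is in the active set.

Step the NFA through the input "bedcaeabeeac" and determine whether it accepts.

Answer: REJECT

Steps:
S₀ = ε-closure({0}) = {0,1,2,4,6}
'b' @ 1: {1,2,3,4,5,6,7}  ✓accept
'e' @ 2: {}  — no active states
rest 'dcaeabeeac' ignored (set empty)
end set {} — state 1 not in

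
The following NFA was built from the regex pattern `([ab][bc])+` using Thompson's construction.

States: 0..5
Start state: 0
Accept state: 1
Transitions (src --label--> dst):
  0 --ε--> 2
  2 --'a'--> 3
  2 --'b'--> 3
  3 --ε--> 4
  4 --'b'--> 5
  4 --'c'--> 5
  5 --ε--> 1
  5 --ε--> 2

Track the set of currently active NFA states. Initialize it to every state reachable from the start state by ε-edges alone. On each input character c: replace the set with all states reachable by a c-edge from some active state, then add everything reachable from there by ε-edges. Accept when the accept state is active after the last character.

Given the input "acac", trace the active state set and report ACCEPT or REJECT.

S₀ = ε-closure({0}) = {0,2}
'a' @ 1: {3,4}
'c' @ 2: {1,2,5}  [accepting]
'a' @ 3: {3,4}
'c' @ 4: {1,2,5}  [accepting]
after full input: {1,2,5}  (accept=1 in)

Answer: ACCEPT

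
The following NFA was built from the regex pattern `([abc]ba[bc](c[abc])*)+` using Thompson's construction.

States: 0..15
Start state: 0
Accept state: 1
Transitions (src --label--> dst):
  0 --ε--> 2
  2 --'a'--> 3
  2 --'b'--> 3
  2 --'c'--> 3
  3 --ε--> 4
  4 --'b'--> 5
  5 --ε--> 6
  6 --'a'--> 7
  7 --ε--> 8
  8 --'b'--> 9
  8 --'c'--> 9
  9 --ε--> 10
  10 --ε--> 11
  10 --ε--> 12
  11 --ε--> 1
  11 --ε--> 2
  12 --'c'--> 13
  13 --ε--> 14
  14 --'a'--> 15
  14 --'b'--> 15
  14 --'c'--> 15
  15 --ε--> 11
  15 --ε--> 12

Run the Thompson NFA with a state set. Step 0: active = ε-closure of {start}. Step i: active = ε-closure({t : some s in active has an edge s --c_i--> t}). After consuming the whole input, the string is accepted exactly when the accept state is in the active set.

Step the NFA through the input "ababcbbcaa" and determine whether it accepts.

start: ε-closure({0}) = {0,2}
'a' @ 1: {3,4}
'b' @ 2: {5,6}
'a' @ 3: {7,8}
'b' @ 4: {1,2,9,10,11,12}  [accepting]
'c' @ 5: {3,4,13,14}
'b' @ 6: {1,2,5,6,11,12,15}  [accepting]
'b' @ 7: {3,4}
'c' @ 8: {}  — no active states
rest 'aa' ignored (set empty)
after full input: {}  (accept=1 not in)

Answer: REJECT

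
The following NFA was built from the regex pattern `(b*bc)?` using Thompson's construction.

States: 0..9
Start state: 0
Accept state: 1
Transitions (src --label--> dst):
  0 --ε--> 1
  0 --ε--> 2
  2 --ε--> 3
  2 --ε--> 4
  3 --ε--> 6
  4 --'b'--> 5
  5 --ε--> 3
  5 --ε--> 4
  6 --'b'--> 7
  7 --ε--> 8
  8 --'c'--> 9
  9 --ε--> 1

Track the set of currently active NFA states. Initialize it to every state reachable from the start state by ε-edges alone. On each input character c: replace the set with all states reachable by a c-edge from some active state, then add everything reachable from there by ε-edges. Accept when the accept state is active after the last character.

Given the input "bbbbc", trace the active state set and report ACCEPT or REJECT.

Answer: ACCEPT

Trace:
initial (ε-close {0}): {0,1,2,3,4,6}
'b' @ 1: {3,4,5,6,7,8}
'b' @ 2: {3,4,5,6,7,8}
'b' @ 3: {3,4,5,6,7,8}
'b' @ 4: {3,4,5,6,7,8}
'c' @ 5: {1,9}  ✓accept
end set {1,9} — state 1 in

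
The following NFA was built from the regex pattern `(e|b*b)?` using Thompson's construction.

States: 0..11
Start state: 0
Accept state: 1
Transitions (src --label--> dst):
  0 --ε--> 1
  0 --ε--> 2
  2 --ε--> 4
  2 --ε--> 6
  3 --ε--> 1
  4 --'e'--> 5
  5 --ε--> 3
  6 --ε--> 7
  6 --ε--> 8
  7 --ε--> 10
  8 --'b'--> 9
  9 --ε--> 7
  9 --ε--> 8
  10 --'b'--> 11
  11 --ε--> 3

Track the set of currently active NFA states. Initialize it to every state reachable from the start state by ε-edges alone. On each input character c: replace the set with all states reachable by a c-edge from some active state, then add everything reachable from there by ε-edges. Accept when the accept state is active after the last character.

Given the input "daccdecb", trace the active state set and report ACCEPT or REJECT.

S₀ = ε-closure({0}) = {0,1,2,4,6,7,8,10}
'd' @ 1: {}  — no active states
rest 'accdecb' ignored (set empty)
end set {} — state 1 not in

Answer: REJECT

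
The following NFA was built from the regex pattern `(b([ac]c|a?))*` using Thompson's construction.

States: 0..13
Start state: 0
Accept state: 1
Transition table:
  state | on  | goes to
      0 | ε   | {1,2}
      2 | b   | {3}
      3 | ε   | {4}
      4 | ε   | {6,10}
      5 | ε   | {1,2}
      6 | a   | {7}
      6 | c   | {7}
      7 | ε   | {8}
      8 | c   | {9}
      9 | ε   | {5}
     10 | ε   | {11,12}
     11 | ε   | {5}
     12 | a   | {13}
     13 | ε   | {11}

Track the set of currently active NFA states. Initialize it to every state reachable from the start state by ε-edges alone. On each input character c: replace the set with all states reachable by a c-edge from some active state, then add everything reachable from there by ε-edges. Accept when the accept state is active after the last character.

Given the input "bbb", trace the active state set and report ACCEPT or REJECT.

start: ε-closure({0}) = {0,1,2}
'b' @ 1: {1,2,3,4,5,6,10,11,12}  ✓accept
'b' @ 2: {1,2,3,4,5,6,10,11,12}  ✓accept
'b' @ 3: {1,2,3,4,5,6,10,11,12}  ✓accept
after full input: {1,2,3,4,5,6,10,11,12}  (accept=1 in)

Answer: ACCEPT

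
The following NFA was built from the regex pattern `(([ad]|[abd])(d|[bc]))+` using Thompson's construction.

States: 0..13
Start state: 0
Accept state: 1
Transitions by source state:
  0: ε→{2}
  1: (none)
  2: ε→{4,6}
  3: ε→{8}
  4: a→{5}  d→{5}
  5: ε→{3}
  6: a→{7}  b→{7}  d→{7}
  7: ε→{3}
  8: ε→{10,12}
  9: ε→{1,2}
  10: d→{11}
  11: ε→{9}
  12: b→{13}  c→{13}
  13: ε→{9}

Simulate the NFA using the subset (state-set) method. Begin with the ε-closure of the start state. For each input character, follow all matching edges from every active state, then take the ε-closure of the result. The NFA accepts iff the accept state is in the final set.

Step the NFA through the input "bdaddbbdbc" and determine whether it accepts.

Answer: ACCEPT

Steps:
S₀ = ε-closure({0}) = {0,2,4,6}
'b' @ 1: {3,7,8,10,12}
'd' @ 2: {1,2,4,6,9,11}  [accepting]
'a' @ 3: {3,5,7,8,10,12}
'd' @ 4: {1,2,4,6,9,11}  [accepting]
'd' @ 5: {3,5,7,8,10,12}
'b' @ 6: {1,2,4,6,9,13}  [accepting]
'b' @ 7: {3,7,8,10,12}
'd' @ 8: {1,2,4,6,9,11}  [accepting]
'b' @ 9: {3,7,8,10,12}
'c' @ 10: {1,2,4,6,9,13}  [accepting]
after full input: {1,2,4,6,9,13}  (accept=1 in)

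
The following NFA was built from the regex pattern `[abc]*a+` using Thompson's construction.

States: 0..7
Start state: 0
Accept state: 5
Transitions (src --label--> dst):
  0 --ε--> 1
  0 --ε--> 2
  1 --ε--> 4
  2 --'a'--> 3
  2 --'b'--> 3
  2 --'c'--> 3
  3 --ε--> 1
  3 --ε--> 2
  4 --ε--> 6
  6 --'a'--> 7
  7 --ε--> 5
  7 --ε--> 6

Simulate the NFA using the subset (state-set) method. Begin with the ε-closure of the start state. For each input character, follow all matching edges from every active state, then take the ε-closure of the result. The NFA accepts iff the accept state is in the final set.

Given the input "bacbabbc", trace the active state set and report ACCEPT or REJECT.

initial (ε-close {0}): {0,1,2,4,6}
'b' @ 1: {1,2,3,4,6}
'a' @ 2: {1,2,3,4,5,6,7}  (accept∈set)
'c' @ 3: {1,2,3,4,6}
'b' @ 4: {1,2,3,4,6}
'a' @ 5: {1,2,3,4,5,6,7}  (accept∈set)
'b' @ 6: {1,2,3,4,6}
'b' @ 7: {1,2,3,4,6}
'c' @ 8: {1,2,3,4,6}
end set {1,2,3,4,6} — state 5 not in

Answer: REJECT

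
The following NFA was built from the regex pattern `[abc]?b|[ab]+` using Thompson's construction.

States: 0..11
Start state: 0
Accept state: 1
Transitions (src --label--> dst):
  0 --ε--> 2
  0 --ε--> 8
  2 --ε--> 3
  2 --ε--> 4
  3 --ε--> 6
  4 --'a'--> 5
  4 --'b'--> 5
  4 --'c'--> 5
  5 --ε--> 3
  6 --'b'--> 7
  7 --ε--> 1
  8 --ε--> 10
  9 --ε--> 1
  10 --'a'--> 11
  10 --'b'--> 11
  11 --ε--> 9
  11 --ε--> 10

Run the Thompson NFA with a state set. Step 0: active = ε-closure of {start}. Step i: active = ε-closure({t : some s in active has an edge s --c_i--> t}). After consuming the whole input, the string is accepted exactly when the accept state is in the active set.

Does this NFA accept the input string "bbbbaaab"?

Answer: ACCEPT

Trace:
initial (ε-close {0}): {0,2,3,4,6,8,10}
'b' @ 1: {1,3,5,6,7,9,10,11}  (accept∈set)
'b' @ 2: {1,7,9,10,11}  (accept∈set)
'b' @ 3: {1,9,10,11}  (accept∈set)
'b' @ 4: {1,9,10,11}  (accept∈set)
'a' @ 5: {1,9,10,11}  (accept∈set)
'a' @ 6: {1,9,10,11}  (accept∈set)
'a' @ 7: {1,9,10,11}  (accept∈set)
'b' @ 8: {1,9,10,11}  (accept∈set)
after full input: {1,9,10,11}  (accept=1 in)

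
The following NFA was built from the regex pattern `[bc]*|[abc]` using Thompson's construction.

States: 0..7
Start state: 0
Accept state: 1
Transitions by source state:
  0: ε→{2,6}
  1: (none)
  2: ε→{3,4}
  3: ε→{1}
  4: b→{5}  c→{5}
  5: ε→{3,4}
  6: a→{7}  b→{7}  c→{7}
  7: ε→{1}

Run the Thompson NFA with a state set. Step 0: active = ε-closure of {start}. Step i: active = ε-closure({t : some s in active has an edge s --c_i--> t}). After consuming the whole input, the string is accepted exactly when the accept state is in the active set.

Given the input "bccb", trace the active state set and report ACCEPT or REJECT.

Answer: ACCEPT

Derivation:
initial (ε-close {0}): {0,1,2,3,4,6}
'b' @ 1: {1,3,4,5,7}  ✓accept
'c' @ 2: {1,3,4,5}  ✓accept
'c' @ 3: {1,3,4,5}  ✓accept
'b' @ 4: {1,3,4,5}  ✓accept
final: {1,3,4,5}; accept 1 in set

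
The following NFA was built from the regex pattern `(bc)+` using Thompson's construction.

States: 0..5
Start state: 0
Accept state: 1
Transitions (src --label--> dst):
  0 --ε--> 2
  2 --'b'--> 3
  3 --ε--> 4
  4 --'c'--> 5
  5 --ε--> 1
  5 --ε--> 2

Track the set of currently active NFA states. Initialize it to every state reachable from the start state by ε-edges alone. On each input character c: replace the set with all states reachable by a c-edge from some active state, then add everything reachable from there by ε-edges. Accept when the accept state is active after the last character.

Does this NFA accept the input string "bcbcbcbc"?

Answer: ACCEPT

Derivation:
S₀ = ε-closure({0}) = {0,2}
'b' @ 1: {3,4}
'c' @ 2: {1,2,5}  (accept∈set)
'b' @ 3: {3,4}
'c' @ 4: {1,2,5}  (accept∈set)
'b' @ 5: {3,4}
'c' @ 6: {1,2,5}  (accept∈set)
'b' @ 7: {3,4}
'c' @ 8: {1,2,5}  (accept∈set)
after full input: {1,2,5}  (accept=1 in)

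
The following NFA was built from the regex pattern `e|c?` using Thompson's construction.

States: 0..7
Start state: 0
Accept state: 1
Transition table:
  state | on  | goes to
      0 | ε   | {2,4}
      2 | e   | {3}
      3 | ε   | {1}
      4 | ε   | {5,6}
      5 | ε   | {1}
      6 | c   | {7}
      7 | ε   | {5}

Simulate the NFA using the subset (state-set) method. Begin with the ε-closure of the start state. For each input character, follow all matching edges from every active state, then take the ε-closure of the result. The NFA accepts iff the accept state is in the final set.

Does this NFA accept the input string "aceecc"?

Answer: REJECT

Derivation:
initial (ε-close {0}): {0,1,2,4,5,6}
'a' @ 1: {}  — no active states
rest 'ceecc' ignored (set empty)
final: {}; accept 1 not in set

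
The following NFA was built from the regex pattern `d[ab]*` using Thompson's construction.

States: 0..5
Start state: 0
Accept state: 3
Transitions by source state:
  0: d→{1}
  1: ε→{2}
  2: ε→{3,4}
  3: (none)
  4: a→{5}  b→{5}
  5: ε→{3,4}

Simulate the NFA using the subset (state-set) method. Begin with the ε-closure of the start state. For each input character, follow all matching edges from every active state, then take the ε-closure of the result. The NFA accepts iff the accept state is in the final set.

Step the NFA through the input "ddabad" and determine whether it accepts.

initial (ε-close {0}): {0}
'd' @ 1: {1,2,3,4}  (accept∈set)
'd' @ 2: {}  — dead — no transitions
rest 'abad' ignored (set empty)
end set {} — state 3 not in

Answer: REJECT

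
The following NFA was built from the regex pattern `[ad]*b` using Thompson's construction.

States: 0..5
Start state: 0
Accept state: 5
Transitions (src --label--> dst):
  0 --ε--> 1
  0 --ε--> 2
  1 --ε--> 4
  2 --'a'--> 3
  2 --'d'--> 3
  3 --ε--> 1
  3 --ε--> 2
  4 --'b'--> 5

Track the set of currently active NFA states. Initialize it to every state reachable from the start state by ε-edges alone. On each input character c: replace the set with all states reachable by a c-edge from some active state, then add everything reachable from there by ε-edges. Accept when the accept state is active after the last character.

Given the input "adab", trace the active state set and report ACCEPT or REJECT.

Answer: ACCEPT

Steps:
S₀ = ε-closure({0}) = {0,1,2,4}
'a' @ 1: {1,2,3,4}
'd' @ 2: {1,2,3,4}
'a' @ 3: {1,2,3,4}
'b' @ 4: {5}  ✓accept
end set {5} — state 5 in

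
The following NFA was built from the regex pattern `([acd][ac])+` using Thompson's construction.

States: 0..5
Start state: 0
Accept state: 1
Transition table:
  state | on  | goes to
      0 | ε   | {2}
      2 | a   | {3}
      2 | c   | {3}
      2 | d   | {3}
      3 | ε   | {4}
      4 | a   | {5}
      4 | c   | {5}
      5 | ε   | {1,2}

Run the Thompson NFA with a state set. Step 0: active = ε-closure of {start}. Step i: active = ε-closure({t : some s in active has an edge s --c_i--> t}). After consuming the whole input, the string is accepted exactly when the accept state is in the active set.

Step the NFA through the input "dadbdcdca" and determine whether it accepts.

initial (ε-close {0}): {0,2}
'd' @ 1: {3,4}
'a' @ 2: {1,2,5}  [accepting]
'd' @ 3: {3,4}
'b' @ 4: {}  — no active states
rest 'dcdca' ignored (set empty)
end set {} — state 1 not in

Answer: REJECT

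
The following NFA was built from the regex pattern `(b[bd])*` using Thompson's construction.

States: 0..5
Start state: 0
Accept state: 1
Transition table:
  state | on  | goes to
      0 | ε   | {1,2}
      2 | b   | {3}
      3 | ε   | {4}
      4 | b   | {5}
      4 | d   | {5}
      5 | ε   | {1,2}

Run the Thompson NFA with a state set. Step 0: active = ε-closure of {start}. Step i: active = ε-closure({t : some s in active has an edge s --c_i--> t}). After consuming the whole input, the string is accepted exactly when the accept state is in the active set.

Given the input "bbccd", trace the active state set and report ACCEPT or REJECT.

Answer: REJECT

Trace:
initial (ε-close {0}): {0,1,2}
'b' @ 1: {3,4}
'b' @ 2: {1,2,5}  (accept∈set)
'c' @ 3: {}  — dead — no transitions
rest 'cd' ignored (set empty)
end set {} — state 1 not in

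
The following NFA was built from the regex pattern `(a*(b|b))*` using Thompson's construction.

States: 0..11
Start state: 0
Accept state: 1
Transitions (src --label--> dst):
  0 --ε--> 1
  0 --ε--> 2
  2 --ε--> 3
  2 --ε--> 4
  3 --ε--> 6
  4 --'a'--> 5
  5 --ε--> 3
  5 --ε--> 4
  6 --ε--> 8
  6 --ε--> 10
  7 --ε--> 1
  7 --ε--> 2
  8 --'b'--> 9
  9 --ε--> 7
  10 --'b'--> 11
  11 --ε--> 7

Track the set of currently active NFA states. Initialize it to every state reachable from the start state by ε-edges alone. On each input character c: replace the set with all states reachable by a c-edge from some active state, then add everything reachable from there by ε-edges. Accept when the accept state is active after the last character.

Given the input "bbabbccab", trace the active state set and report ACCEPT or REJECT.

initial (ε-close {0}): {0,1,2,3,4,6,8,10}
'b' @ 1: {1,2,3,4,6,7,8,9,10,11}  [accepting]
'b' @ 2: {1,2,3,4,6,7,8,9,10,11}  [accepting]
'a' @ 3: {3,4,5,6,8,10}
'b' @ 4: {1,2,3,4,6,7,8,9,10,11}  [accepting]
'b' @ 5: {1,2,3,4,6,7,8,9,10,11}  [accepting]
'c' @ 6: {}  — state set empty
rest 'cab' ignored (set empty)
end set {} — state 1 not in

Answer: REJECT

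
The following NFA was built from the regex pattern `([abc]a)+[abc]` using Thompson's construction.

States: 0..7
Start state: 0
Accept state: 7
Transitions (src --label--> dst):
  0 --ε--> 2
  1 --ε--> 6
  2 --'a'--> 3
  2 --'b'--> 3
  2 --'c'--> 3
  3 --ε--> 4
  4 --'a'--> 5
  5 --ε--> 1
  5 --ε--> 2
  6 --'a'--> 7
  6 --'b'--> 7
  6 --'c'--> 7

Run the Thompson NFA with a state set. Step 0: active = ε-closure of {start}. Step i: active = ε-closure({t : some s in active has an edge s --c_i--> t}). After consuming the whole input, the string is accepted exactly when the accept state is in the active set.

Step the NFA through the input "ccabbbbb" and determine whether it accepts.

Answer: REJECT

Derivation:
S₀ = ε-closure({0}) = {0,2}
'c' @ 1: {3,4}
'c' @ 2: {}  — no active states
rest 'abbbbb' ignored (set empty)
end set {} — state 7 not in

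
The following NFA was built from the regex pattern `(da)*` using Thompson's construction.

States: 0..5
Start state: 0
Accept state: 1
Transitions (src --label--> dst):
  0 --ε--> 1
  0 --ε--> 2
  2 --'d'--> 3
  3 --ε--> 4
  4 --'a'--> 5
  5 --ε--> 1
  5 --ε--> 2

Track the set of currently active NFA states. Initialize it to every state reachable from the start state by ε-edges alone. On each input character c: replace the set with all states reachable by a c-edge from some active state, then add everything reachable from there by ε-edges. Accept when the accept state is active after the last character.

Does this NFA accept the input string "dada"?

S₀ = ε-closure({0}) = {0,1,2}
'd' @ 1: {3,4}
'a' @ 2: {1,2,5}  (accept∈set)
'd' @ 3: {3,4}
'a' @ 4: {1,2,5}  (accept∈set)
final: {1,2,5}; accept 1 in set

Answer: ACCEPT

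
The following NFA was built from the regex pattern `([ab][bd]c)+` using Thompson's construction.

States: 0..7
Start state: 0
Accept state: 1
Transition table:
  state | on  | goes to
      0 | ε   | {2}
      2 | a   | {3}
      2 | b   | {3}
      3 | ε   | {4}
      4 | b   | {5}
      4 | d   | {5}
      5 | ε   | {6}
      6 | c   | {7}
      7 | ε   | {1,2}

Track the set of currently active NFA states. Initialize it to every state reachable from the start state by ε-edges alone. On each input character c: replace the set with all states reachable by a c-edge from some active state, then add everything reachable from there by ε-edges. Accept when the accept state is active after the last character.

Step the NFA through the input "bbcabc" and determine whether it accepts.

Answer: ACCEPT

Derivation:
start: ε-closure({0}) = {0,2}
'b' @ 1: {3,4}
'b' @ 2: {5,6}
'c' @ 3: {1,2,7}  ✓accept
'a' @ 4: {3,4}
'b' @ 5: {5,6}
'c' @ 6: {1,2,7}  ✓accept
final: {1,2,7}; accept 1 in set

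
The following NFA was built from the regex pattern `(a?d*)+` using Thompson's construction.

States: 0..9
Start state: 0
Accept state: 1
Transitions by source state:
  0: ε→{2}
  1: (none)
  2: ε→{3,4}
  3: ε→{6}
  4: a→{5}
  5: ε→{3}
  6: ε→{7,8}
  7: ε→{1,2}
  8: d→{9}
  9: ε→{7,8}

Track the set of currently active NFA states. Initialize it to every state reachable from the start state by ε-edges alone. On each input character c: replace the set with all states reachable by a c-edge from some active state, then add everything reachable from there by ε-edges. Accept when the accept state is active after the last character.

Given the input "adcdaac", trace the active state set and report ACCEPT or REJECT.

start: ε-closure({0}) = {0,1,2,3,4,6,7,8}
'a' @ 1: {1,2,3,4,5,6,7,8}  [accepting]
'd' @ 2: {1,2,3,4,6,7,8,9}  [accepting]
'c' @ 3: {}  — no active states
rest 'daac' ignored (set empty)
end set {} — state 1 not in

Answer: REJECT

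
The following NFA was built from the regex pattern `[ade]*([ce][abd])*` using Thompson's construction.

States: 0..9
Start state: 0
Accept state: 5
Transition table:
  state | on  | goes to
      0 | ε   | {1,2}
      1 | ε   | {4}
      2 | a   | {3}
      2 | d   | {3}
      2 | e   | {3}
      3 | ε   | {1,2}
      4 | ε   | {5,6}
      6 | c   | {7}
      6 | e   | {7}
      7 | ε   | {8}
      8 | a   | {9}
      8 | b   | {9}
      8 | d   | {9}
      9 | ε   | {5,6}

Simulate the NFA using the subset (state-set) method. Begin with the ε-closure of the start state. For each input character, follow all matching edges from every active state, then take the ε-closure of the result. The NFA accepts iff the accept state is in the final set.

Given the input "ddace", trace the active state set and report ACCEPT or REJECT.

Answer: REJECT

Steps:
initial (ε-close {0}): {0,1,2,4,5,6}
'd' @ 1: {1,2,3,4,5,6}  (accept∈set)
'd' @ 2: {1,2,3,4,5,6}  (accept∈set)
'a' @ 3: {1,2,3,4,5,6}  (accept∈set)
'c' @ 4: {7,8}
'e' @ 5: {}  — dead — no transitions
final: {}; accept 5 not in set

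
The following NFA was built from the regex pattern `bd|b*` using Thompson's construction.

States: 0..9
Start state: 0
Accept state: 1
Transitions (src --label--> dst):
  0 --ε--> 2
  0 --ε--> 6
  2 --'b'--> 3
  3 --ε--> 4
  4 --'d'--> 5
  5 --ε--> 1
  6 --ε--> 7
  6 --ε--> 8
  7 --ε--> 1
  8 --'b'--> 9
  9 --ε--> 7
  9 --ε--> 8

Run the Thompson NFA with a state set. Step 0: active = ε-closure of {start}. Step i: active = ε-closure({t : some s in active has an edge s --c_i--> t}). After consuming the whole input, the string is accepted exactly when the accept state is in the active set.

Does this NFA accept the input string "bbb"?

start: ε-closure({0}) = {0,1,2,6,7,8}
'b' @ 1: {1,3,4,7,8,9}  ✓accept
'b' @ 2: {1,7,8,9}  ✓accept
'b' @ 3: {1,7,8,9}  ✓accept
final: {1,7,8,9}; accept 1 in set

Answer: ACCEPT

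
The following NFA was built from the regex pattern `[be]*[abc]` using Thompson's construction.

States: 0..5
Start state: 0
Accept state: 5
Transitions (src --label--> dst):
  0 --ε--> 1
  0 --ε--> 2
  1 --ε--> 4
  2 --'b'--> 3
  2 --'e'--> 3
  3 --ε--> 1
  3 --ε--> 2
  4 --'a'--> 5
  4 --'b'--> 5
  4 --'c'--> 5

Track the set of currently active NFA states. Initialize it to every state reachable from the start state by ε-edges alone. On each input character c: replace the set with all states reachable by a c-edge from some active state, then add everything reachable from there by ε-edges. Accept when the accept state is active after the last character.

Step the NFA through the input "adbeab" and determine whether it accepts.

start: ε-closure({0}) = {0,1,2,4}
'a' @ 1: {5}  ✓accept
'd' @ 2: {}  — dead — no transitions
rest 'beab' ignored (set empty)
final: {}; accept 5 not in set

Answer: REJECT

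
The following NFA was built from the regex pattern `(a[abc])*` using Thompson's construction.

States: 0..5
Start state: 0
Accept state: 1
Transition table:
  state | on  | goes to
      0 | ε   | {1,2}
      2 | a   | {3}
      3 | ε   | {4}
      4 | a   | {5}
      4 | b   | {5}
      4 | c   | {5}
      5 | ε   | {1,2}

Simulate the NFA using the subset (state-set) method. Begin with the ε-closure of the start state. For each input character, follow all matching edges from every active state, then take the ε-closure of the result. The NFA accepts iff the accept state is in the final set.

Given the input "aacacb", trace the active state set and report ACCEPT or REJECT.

Answer: REJECT

Steps:
initial (ε-close {0}): {0,1,2}
'a' @ 1: {3,4}
'a' @ 2: {1,2,5}  [accepting]
'c' @ 3: {}  — state set empty
rest 'acb' ignored (set empty)
end set {} — state 1 not in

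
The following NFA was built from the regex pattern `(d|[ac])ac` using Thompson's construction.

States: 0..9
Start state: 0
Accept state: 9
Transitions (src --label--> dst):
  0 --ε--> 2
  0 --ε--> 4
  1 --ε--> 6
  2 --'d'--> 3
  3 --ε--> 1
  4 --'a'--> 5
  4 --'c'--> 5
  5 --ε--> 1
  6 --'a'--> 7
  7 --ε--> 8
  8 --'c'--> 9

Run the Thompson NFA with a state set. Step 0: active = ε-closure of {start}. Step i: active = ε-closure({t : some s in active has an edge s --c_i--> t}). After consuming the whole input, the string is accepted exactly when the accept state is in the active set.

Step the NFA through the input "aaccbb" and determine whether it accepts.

start: ε-closure({0}) = {0,2,4}
'a' @ 1: {1,5,6}
'a' @ 2: {7,8}
'c' @ 3: {9}  [accepting]
'c' @ 4: {}  — dead — no transitions
rest 'bb' ignored (set empty)
after full input: {}  (accept=9 not in)

Answer: REJECT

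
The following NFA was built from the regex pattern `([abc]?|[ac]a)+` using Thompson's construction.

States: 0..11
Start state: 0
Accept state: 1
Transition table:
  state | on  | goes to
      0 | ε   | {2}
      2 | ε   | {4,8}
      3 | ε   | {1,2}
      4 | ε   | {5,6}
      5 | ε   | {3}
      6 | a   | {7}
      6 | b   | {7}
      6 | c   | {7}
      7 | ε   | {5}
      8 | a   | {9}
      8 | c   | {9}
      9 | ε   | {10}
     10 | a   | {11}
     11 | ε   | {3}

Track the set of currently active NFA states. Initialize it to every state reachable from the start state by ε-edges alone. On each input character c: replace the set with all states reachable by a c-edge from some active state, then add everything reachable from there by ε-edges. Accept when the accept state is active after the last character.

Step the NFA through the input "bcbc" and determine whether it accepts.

initial (ε-close {0}): {0,1,2,3,4,5,6,8}
'b' @ 1: {1,2,3,4,5,6,7,8}  (accept∈set)
'c' @ 2: {1,2,3,4,5,6,7,8,9,10}  (accept∈set)
'b' @ 3: {1,2,3,4,5,6,7,8}  (accept∈set)
'c' @ 4: {1,2,3,4,5,6,7,8,9,10}  (accept∈set)
final: {1,2,3,4,5,6,7,8,9,10}; accept 1 in set

Answer: ACCEPT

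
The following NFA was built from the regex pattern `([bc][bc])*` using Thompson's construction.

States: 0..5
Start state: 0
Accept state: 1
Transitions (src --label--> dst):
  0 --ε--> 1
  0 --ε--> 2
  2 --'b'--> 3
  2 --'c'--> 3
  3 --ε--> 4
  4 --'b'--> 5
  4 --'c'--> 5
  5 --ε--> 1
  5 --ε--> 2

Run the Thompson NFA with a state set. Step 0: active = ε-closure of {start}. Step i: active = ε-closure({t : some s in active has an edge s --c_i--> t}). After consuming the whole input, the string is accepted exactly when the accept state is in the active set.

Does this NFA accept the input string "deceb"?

initial (ε-close {0}): {0,1,2}
'd' @ 1: {}  — dead — no transitions
rest 'eceb' ignored (set empty)
end set {} — state 1 not in

Answer: REJECT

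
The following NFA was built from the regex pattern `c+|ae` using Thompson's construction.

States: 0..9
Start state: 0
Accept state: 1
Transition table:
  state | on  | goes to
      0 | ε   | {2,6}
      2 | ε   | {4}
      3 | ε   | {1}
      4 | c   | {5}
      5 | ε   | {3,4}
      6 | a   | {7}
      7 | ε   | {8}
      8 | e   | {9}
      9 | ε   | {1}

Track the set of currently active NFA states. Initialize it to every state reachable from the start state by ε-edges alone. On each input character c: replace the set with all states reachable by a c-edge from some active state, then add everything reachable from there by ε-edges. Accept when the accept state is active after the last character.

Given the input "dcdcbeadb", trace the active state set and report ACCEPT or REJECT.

S₀ = ε-closure({0}) = {0,2,4,6}
'd' @ 1: {}  — state set empty
rest 'cdcbeadb' ignored (set empty)
end set {} — state 1 not in

Answer: REJECT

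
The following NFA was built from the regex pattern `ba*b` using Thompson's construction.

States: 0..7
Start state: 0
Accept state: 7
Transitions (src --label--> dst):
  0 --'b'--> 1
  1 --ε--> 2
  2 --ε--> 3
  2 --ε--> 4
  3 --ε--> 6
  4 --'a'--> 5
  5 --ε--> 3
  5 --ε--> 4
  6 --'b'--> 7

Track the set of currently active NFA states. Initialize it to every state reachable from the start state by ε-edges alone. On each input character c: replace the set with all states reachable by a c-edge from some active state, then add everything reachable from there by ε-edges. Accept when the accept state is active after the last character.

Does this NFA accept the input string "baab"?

initial (ε-close {0}): {0}
'b' @ 1: {1,2,3,4,6}
'a' @ 2: {3,4,5,6}
'a' @ 3: {3,4,5,6}
'b' @ 4: {7}  (accept∈set)
final: {7}; accept 7 in set

Answer: ACCEPT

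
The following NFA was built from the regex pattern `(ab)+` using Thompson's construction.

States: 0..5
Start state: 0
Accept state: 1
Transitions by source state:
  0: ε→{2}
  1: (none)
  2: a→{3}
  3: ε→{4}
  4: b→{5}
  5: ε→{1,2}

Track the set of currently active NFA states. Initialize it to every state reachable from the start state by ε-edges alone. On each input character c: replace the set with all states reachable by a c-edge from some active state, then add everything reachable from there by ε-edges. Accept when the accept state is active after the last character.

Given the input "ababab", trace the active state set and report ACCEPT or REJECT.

Answer: ACCEPT

Steps:
start: ε-closure({0}) = {0,2}
'a' @ 1: {3,4}
'b' @ 2: {1,2,5}  [accepting]
'a' @ 3: {3,4}
'b' @ 4: {1,2,5}  [accepting]
'a' @ 5: {3,4}
'b' @ 6: {1,2,5}  [accepting]
after full input: {1,2,5}  (accept=1 in)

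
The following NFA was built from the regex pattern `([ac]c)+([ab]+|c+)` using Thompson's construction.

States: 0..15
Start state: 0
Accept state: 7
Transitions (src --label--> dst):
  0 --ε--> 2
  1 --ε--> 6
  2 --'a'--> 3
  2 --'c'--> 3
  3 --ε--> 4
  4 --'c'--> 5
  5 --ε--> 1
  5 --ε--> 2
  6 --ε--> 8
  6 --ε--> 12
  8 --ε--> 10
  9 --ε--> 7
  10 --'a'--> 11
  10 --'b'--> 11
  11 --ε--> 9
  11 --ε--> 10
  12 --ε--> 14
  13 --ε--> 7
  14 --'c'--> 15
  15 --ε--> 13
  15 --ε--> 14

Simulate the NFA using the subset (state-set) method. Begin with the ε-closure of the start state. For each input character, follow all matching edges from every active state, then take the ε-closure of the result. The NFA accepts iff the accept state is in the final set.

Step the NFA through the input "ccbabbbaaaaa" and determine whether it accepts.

Answer: ACCEPT

Derivation:
S₀ = ε-closure({0}) = {0,2}
'c' @ 1: {3,4}
'c' @ 2: {1,2,5,6,8,10,12,14}
'b' @ 3: {7,9,10,11}  (accept∈set)
'a' @ 4: {7,9,10,11}  (accept∈set)
'b' @ 5: {7,9,10,11}  (accept∈set)
'b' @ 6: {7,9,10,11}  (accept∈set)
'b' @ 7: {7,9,10,11}  (accept∈set)
'a' @ 8: {7,9,10,11}  (accept∈set)
'a' @ 9: {7,9,10,11}  (accept∈set)
'a' @ 10: {7,9,10,11}  (accept∈set)
'a' @ 11: {7,9,10,11}  (accept∈set)
'a' @ 12: {7,9,10,11}  (accept∈set)
final: {7,9,10,11}; accept 7 in set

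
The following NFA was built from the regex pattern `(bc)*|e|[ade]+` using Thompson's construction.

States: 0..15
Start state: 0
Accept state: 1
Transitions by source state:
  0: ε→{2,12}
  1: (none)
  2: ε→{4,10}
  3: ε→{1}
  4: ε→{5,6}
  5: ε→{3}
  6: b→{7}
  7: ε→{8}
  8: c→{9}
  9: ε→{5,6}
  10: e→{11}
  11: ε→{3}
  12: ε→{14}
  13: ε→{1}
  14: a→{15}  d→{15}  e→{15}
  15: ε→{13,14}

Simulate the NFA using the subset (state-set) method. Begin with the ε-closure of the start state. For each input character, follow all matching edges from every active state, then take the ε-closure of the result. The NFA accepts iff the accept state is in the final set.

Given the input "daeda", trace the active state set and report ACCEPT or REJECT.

S₀ = ε-closure({0}) = {0,1,2,3,4,5,6,10,12,14}
'd' @ 1: {1,13,14,15}  [accepting]
'a' @ 2: {1,13,14,15}  [accepting]
'e' @ 3: {1,13,14,15}  [accepting]
'd' @ 4: {1,13,14,15}  [accepting]
'a' @ 5: {1,13,14,15}  [accepting]
end set {1,13,14,15} — state 1 in

Answer: ACCEPT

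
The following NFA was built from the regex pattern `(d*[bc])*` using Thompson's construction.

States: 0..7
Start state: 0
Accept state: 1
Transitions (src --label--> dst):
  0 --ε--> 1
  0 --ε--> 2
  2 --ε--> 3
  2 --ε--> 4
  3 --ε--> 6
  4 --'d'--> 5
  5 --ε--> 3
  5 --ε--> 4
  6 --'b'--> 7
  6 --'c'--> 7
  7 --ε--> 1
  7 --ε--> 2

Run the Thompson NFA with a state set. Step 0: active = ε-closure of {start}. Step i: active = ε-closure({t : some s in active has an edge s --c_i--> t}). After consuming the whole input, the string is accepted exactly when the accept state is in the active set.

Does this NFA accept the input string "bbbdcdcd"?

start: ε-closure({0}) = {0,1,2,3,4,6}
'b' @ 1: {1,2,3,4,6,7}  (accept∈set)
'b' @ 2: {1,2,3,4,6,7}  (accept∈set)
'b' @ 3: {1,2,3,4,6,7}  (accept∈set)
'd' @ 4: {3,4,5,6}
'c' @ 5: {1,2,3,4,6,7}  (accept∈set)
'd' @ 6: {3,4,5,6}
'c' @ 7: {1,2,3,4,6,7}  (accept∈set)
'd' @ 8: {3,4,5,6}
final: {3,4,5,6}; accept 1 not in set

Answer: REJECT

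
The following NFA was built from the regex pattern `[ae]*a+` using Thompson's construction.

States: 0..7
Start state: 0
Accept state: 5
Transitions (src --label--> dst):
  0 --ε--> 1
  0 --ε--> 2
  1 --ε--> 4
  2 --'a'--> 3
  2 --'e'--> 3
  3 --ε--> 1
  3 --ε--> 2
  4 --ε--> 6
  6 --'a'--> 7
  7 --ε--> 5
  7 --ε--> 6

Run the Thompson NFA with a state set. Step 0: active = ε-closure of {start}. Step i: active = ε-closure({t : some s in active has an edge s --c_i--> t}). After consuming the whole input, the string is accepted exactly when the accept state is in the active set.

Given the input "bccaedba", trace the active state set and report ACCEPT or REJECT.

initial (ε-close {0}): {0,1,2,4,6}
'b' @ 1: {}  — state set empty
rest 'ccaedba' ignored (set empty)
end set {} — state 5 not in

Answer: REJECT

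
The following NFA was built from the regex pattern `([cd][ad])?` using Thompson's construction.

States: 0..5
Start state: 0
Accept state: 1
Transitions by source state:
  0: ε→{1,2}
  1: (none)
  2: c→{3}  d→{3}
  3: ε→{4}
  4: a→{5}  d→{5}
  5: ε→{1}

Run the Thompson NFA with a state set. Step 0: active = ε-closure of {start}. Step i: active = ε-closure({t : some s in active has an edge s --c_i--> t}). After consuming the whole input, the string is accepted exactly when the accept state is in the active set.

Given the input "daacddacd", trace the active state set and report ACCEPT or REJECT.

start: ε-closure({0}) = {0,1,2}
'd' @ 1: {3,4}
'a' @ 2: {1,5}  [accepting]
'a' @ 3: {}  — state set empty
rest 'cddacd' ignored (set empty)
after full input: {}  (accept=1 not in)

Answer: REJECT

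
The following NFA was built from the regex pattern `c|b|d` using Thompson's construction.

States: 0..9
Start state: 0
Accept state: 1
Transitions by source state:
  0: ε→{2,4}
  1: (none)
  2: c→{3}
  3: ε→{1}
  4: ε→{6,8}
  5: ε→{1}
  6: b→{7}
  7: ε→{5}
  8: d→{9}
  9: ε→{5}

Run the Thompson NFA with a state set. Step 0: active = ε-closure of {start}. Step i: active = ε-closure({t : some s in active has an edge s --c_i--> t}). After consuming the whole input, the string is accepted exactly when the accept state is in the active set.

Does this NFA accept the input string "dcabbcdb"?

Answer: REJECT

Trace:
initial (ε-close {0}): {0,2,4,6,8}
'd' @ 1: {1,5,9}  ✓accept
'c' @ 2: {}  — dead — no transitions
rest 'abbcdb' ignored (set empty)
final: {}; accept 1 not in set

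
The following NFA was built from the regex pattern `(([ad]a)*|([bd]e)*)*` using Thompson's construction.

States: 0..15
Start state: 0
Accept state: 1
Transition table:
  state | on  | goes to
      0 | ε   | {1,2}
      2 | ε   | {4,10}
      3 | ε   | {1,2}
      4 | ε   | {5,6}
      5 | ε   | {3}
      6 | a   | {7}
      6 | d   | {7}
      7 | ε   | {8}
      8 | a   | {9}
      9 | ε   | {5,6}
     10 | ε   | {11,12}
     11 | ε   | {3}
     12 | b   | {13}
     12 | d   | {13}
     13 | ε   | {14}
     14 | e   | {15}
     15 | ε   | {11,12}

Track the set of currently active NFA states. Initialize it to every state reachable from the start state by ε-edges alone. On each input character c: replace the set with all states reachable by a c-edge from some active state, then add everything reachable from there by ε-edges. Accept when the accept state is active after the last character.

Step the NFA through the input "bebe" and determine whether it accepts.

S₀ = ε-closure({0}) = {0,1,2,3,4,5,6,10,11,12}
'b' @ 1: {13,14}
'e' @ 2: {1,2,3,4,5,6,10,11,12,15}  (accept∈set)
'b' @ 3: {13,14}
'e' @ 4: {1,2,3,4,5,6,10,11,12,15}  (accept∈set)
after full input: {1,2,3,4,5,6,10,11,12,15}  (accept=1 in)

Answer: ACCEPT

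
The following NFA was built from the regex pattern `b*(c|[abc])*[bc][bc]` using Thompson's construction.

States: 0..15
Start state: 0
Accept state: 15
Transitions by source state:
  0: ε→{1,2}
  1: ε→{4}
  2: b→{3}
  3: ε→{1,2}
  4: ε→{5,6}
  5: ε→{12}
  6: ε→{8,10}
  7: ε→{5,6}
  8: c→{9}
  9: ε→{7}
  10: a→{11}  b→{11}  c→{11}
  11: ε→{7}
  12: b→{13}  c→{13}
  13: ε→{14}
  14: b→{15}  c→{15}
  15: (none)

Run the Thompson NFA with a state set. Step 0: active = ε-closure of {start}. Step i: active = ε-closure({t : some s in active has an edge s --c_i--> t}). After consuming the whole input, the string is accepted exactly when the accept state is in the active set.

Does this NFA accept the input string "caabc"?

start: ε-closure({0}) = {0,1,2,4,5,6,8,10,12}
'c' @ 1: {5,6,7,8,9,10,11,12,13,14}
'a' @ 2: {5,6,7,8,10,11,12}
'a' @ 3: {5,6,7,8,10,11,12}
'b' @ 4: {5,6,7,8,10,11,12,13,14}
'c' @ 5: {5,6,7,8,9,10,11,12,13,14,15}  [accepting]
final: {5,6,7,8,9,10,11,12,13,14,15}; accept 15 in set

Answer: ACCEPT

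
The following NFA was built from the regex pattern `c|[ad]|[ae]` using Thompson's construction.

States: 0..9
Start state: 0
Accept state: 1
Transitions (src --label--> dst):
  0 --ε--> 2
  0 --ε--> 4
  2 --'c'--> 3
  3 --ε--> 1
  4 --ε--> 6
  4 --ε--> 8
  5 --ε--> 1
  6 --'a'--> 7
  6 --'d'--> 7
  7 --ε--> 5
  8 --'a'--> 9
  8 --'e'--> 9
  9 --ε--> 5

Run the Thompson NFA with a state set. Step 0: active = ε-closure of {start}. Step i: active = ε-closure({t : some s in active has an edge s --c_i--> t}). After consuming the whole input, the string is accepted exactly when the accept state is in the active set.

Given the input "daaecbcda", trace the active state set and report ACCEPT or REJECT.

Answer: REJECT

Derivation:
initial (ε-close {0}): {0,2,4,6,8}
'd' @ 1: {1,5,7}  ✓accept
'a' @ 2: {}  — no active states
rest 'aecbcda' ignored (set empty)
end set {} — state 1 not in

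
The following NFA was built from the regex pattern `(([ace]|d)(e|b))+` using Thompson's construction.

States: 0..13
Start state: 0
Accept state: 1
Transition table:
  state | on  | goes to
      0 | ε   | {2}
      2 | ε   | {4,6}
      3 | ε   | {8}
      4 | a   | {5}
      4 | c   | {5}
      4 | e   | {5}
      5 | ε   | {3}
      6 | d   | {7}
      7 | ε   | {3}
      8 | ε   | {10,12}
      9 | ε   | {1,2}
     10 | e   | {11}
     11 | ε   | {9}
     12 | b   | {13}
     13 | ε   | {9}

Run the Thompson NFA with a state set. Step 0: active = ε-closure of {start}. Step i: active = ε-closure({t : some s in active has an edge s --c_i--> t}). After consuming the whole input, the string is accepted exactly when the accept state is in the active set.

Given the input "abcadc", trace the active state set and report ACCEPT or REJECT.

start: ε-closure({0}) = {0,2,4,6}
'a' @ 1: {3,5,8,10,12}
'b' @ 2: {1,2,4,6,9,13}  ✓accept
'c' @ 3: {3,5,8,10,12}
'a' @ 4: {}  — no active states
rest 'dc' ignored (set empty)
final: {}; accept 1 not in set

Answer: REJECT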